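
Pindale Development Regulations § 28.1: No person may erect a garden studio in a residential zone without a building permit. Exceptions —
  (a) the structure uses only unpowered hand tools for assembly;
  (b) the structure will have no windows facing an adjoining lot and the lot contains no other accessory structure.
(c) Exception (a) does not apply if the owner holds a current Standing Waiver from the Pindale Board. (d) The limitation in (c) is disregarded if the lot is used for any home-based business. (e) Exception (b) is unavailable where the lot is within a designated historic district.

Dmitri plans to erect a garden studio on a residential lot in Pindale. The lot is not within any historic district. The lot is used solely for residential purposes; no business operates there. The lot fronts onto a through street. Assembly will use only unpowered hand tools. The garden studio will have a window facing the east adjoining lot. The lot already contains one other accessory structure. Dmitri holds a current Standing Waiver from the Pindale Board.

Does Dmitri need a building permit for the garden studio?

Exception (a): assembly uses only hand tools — every condition holds. However, paragraphs (c)–(d) must be considered: (c) operates against (a): a current Standing Waiver is held. (d), which would lift (c), is inapplicable — the lot is solely residential. Exception (a) does not apply.
Exception (b) requires that the structure will have no windows facing an adjoining lot; but a window faces an adjoining lot, so (b) is unavailable.
None of the exceptions is available; § 28.1 applies in full.

Yes — Dmitri must obtain a building permit.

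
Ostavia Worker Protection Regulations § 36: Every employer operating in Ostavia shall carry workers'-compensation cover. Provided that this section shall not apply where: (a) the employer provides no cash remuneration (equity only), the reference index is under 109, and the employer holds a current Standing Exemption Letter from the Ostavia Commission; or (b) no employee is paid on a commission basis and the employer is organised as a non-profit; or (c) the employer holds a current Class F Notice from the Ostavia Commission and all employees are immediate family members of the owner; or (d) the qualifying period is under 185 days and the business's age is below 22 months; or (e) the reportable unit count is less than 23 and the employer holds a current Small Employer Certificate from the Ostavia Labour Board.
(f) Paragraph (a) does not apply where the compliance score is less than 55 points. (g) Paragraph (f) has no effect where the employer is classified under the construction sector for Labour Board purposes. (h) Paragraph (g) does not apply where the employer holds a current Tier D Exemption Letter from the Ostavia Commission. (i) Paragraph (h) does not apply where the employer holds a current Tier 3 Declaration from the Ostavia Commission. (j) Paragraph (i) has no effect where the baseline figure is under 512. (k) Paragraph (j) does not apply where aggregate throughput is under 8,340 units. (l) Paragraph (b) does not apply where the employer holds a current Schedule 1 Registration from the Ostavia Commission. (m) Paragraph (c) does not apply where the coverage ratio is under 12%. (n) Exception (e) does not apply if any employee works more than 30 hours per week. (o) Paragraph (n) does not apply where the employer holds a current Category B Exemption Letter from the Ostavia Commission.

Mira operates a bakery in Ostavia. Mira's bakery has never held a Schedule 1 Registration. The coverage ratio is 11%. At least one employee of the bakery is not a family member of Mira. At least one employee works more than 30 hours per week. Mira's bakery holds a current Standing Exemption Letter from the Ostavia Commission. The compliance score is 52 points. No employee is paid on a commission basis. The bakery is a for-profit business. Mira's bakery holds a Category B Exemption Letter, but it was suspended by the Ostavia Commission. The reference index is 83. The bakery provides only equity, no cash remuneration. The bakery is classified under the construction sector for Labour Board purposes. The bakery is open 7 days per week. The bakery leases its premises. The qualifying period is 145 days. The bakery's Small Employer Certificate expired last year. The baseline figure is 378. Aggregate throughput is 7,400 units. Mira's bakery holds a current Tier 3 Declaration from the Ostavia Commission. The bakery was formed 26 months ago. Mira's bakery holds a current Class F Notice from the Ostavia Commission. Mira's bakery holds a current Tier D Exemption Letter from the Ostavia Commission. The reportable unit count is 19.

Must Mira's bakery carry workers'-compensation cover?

No — exception (a) applies; Mira's bakery is not required to carry workers'-compensation cover.

Exception (a) is satisfied on its face — remuneration is equity-only; the reference index is 83, under the 109 limit; a current Standing Exemption Letter is held. As to paragraphs (f)–(k): (f) would limit (a) — the compliance score is 52 points, less than the 55 points limit — but (g) sets (f) aside: (g) is triggered — the bakery is classified under the construction sector. (h) applies (a current Tier D Exemption Letter is held), but yields to (i): (i) is engaged — a current Tier 3 Declaration is held. (j) would limit (i) — the baseline figure is 378, under the 512 limit — but (k) sets (j) aside: (k) operates against (j): aggregate throughput is 7,400 units, under the 8,340 units limit. Exception (a) stands.
Exception (b) does not apply: the employer is for-profit.
Exception (c) does not apply: at least one employee is not a family member.
Exception (d) fails — the business's age is 26 months, not below 22 months.
Exception (e) fails — the Small Employer Certificate has expired.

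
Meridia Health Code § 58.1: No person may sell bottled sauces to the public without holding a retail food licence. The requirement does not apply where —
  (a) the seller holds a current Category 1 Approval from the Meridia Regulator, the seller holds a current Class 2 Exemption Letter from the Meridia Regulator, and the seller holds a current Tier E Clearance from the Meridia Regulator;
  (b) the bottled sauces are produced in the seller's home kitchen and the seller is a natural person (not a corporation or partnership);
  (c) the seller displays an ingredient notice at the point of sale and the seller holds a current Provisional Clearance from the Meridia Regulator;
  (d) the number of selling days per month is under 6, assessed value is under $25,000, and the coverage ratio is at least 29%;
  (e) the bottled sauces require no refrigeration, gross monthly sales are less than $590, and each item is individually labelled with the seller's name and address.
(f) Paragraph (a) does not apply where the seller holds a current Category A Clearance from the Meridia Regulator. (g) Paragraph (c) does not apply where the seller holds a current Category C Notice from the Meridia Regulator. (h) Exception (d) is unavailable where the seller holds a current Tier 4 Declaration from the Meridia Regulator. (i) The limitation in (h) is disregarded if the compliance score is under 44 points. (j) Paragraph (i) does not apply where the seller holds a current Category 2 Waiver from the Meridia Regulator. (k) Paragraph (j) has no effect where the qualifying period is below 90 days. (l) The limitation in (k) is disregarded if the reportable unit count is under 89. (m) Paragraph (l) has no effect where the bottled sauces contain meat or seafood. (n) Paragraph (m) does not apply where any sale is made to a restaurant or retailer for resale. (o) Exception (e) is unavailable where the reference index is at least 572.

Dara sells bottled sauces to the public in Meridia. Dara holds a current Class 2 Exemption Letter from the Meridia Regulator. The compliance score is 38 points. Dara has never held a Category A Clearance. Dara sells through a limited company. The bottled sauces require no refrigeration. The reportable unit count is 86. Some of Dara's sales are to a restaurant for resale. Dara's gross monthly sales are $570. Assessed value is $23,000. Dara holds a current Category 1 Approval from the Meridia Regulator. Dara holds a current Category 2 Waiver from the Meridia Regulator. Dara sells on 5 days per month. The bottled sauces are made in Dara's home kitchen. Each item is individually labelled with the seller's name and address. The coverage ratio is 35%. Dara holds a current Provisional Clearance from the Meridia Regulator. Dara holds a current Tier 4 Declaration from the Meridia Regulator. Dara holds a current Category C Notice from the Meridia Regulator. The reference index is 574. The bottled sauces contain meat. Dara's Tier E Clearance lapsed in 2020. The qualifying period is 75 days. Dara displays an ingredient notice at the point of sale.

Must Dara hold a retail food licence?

Exception (a) requires that the seller holds a current Tier E Clearance from the Meridia Regulator; but there is no Tier E Clearance in force, so (a) is unavailable.
Exception (b) fails — the seller operates through a limited company.
Exception (c) is satisfied on its face — an ingredient notice is displayed; a current Provisional Clearance is held. But: (g) operates against (c): a current Category C Notice is held. So (c) is unavailable.
Exception (d)'s conditions are all satisfied: the number of selling days per month is 5, under the 6 limit; assessed value is $23,000, under the $25,000 limit; the coverage ratio is 35%, meeting the 29% threshold. But: (h) operates against (d): a current Tier 4 Declaration is held. (i) is engaged (the compliance score is 38 points, under the 44 points limit), but yields to (j): (j) is engaged — a current Category 2 Waiver is held. (k) would limit (j) — the qualifying period is 75 days, below the 90 days limit — but (l) sets (k) aside: (l) is triggered — the reportable unit count is 86, under the 89 limit. (m) applies (the bottled sauces contain meat), but is displaced by (n): (n) is triggered — some sales are to a restaurant for resale. (d) is therefore removed.
All of (e)'s requirements are met (the bottled sauces are shelf-stable; gross monthly sales are $570, less than the $590 limit; items are individually labelled). Turning to paragraph (o): (o) is triggered — the reference index is 574, meeting the 572 threshold. So (e) is unavailable.
None of the exceptions is available; § 58.1 applies in full.

Yes — Dara must hold a retail food licence.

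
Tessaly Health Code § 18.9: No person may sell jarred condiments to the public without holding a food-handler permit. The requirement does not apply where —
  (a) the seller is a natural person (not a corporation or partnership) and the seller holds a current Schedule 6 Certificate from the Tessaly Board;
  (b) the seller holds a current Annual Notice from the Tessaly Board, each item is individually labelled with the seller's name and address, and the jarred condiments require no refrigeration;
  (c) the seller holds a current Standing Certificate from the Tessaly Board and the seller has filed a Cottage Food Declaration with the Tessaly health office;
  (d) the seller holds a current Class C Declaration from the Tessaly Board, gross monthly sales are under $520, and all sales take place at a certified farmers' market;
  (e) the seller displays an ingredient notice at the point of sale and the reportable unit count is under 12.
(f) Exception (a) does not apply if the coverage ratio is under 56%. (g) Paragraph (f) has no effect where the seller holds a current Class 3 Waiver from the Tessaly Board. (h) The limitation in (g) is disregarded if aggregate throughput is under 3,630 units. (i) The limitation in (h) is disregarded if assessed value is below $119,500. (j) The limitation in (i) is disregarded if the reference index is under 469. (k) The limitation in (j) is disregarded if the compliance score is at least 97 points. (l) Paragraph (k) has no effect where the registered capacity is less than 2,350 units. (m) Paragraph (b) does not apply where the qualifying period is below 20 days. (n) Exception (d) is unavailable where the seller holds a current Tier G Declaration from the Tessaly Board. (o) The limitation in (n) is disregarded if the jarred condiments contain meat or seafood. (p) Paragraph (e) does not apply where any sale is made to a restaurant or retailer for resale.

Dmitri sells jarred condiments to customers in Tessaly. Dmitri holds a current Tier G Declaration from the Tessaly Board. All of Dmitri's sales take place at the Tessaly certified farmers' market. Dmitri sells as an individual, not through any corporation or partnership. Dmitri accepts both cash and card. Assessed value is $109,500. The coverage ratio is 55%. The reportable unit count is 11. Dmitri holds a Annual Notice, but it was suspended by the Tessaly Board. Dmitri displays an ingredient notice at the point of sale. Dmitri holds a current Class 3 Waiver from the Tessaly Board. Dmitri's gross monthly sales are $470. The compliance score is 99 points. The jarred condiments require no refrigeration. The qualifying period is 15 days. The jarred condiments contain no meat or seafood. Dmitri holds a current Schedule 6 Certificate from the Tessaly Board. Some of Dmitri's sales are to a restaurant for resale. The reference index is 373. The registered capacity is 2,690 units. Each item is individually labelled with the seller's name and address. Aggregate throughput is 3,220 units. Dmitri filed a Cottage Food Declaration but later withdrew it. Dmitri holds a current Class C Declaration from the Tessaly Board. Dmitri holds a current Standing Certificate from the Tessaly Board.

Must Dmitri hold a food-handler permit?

All of (a)'s requirements are met (the seller is a natural person; a current Schedule 6 Certificate is held). Under paragraphs (f)–(l): (f) would limit (a) — the coverage ratio is 55%, under the 56% limit — but (g) sets (f) aside: (g) operates against (f): a current Class 3 Waiver is held. (h) is engaged (aggregate throughput is 3,220 units, under the 3,630 units limit), but is displaced by (i): (i) is engaged — assessed value is $109,500, below the $119,500 limit. (j) would limit (i) — the reference index is 373, under the 469 limit — but (k) sets (j) aside: (k) operates against (j): the compliance score is 99 points, meeting the 97 points threshold. (l) is not engaged (the registered capacity is 2,690 units, not less than 2,350 units), so (k) stands. Exception (a) stands.
Exception (b) fails — there is no Annual Notice in force.
Exception (c) fails — the Cottage Food Declaration was withdrawn.
All of (d)'s requirements are met (a current Class C Declaration is held; gross monthly sales are $470, under the $520 limit; all sales are at a certified farmers' market). However, paragraphs (n)–(o) must be considered: (n) operates — a current Tier G Declaration is held. (o), which would lift (n), is not engaged — the jarred condiments contain no meat or seafood. So (d) is unavailable.
All of (e)'s requirements are met (an ingredient notice is displayed; the reportable unit count is 11, under the 12 limit). Turning to paragraph (p): (p) operates against (e): some sales are to a restaurant for resale. Exception (e) does not apply.

No — exception (a) applies; Dmitri is not required to hold a food-handler permit.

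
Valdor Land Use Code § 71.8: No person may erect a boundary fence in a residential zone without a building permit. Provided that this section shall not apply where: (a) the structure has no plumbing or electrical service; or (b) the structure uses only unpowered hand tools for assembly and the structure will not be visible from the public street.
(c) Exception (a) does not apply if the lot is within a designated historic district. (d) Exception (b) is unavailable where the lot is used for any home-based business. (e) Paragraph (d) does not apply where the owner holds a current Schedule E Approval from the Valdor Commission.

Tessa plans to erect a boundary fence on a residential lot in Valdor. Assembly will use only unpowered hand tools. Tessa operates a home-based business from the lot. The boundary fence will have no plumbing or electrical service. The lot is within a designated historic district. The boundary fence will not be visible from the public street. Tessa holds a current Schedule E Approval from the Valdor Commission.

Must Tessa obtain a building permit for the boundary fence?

No — exception (b) applies; Tessa does not need a building permit.

Exception (a): there is no plumbing or electrical service — every condition holds. However, paragraph (c) must be considered: (c) is triggered — the lot is in a historic district. Exception (a) does not apply.
All of (b)'s requirements are met (assembly uses only hand tools; the structure will not be visible from the street). Considering the limiting provisions: (d) is triggered (a home-based business operates on the lot), but is set aside by (e): (e) operates against (d): a current Schedule E Approval is held. (b) remains available.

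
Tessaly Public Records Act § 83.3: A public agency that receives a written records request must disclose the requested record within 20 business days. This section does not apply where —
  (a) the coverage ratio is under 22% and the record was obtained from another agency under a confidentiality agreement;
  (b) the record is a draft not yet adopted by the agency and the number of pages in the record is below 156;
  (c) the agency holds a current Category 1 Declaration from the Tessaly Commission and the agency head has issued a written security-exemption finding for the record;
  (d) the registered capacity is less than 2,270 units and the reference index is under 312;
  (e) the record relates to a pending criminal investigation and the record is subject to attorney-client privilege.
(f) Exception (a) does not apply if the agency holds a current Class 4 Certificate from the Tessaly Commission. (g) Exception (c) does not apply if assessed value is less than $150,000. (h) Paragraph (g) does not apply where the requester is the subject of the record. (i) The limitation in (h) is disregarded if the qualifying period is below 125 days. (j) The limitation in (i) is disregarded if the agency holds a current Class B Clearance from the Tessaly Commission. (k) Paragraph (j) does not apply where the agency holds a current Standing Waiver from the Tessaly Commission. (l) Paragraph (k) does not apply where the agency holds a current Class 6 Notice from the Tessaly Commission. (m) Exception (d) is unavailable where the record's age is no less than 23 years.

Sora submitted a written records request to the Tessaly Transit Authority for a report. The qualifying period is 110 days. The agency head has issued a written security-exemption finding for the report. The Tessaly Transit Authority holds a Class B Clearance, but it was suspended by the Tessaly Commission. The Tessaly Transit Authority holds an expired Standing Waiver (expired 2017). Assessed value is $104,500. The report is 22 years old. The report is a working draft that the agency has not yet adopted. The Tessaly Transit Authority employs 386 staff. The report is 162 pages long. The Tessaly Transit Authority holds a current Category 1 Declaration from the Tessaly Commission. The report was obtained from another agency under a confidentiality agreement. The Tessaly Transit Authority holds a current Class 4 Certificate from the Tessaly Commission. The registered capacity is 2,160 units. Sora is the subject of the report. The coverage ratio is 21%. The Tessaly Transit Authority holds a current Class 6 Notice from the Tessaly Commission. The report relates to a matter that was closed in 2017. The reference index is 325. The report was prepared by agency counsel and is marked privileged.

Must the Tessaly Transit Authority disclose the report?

Yes — the Tessaly Transit Authority must disclose the report.

Exception (a): the coverage ratio is 21%, under the 22% limit; the report was obtained under a confidentiality agreement — every condition holds. But applying paragraph (f): (f) operates against (a): a current Class 4 Certificate is held. (a) is therefore removed.
Exception (b) does not apply: the number of pages in the record is 162, not below 156.
Exception (c)'s conditions are all satisfied: a current Category 1 Declaration is held; a written security-exemption finding has been issued. However, paragraphs (g)–(l) must be considered: (g) operates against (c): assessed value is $104,500, less than the $150,000 limit. (h) operates (Sora is the subject of the report), but is overridden by (i): (i) is engaged — the qualifying period is 110 days, below the 125 days limit. (j) is inapplicable (no current Class B Clearance is held), so (i) stands. Exception (c) does not apply.
Exception (d) requires that the reference index is under 312; but the reference index is 325, not under 312, so (d) is unavailable.
Exception (e) does not apply: the report relates to a closed matter.
Every exception is unavailable, so the rule governs.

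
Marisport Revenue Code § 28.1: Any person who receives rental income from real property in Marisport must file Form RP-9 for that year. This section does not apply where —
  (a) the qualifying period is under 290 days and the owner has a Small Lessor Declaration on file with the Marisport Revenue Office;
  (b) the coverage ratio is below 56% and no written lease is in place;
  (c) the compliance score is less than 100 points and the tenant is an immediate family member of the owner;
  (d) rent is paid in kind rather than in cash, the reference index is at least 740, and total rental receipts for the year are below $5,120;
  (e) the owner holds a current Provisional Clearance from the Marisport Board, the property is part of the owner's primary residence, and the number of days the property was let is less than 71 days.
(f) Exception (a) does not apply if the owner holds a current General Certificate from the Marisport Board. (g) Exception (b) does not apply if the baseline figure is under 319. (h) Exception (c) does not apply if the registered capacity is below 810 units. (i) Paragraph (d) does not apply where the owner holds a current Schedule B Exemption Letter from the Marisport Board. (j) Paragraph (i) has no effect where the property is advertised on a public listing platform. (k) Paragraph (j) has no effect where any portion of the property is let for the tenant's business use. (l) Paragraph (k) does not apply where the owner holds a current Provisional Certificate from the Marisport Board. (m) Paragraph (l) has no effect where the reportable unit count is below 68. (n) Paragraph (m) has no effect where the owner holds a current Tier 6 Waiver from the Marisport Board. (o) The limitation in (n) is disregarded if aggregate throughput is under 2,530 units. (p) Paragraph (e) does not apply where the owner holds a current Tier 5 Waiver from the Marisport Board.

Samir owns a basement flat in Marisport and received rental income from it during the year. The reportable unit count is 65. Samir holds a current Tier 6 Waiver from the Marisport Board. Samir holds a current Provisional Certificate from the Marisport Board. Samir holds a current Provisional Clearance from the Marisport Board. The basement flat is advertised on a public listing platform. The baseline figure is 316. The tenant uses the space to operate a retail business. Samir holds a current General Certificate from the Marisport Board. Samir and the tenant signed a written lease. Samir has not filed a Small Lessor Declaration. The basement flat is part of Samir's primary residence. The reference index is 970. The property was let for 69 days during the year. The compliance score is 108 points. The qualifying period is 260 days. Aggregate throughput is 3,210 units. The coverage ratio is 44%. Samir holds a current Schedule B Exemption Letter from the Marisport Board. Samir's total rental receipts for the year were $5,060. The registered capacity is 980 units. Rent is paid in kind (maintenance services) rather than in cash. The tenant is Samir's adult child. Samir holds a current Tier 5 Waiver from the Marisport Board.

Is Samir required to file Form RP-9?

No — exception (d) applies; Samir is not required to file Form RP-9.

Exception (a) does not apply: no Small Lessor Declaration is on file.
Exception (b) requires that no written lease is in place; but a written lease is in place, so (b) is unavailable.
Exception (c) fails — the compliance score is 108 points, not less than 100 points.
Exception (d)'s conditions are all satisfied: rent is paid in kind; the reference index is 970, meeting the 740 threshold; total rental receipts for the year are $5,060, below the $5,120 limit. Applying paragraphs (i)–(o): (i) would limit (d) — a current Schedule B Exemption Letter is held — but (j) sets (i) aside: (j) operates against (i): the property is publicly advertised. (k) would limit (j) — the space is let for business use — but (l) sets (k) aside: (l) operates against (k): a current Provisional Certificate is held. (m) would limit (l) — the reportable unit count is 65, below the 68 limit — but (n) sets (m) aside: (n) operates against (m): a current Tier 6 Waiver is held. (o), which would lift (n), does not operate here — aggregate throughput is 3,210 units, not under 2,530 units. (d) remains available.
Exception (e)'s conditions are all satisfied: a current Provisional Clearance is held; the basement flat is part of the primary residence; the number of days the property was let is 69 days, less than the 71 days limit. Turning to paragraph (p): (p) operates — a current Tier 5 Waiver is held. Exception (e) does not apply.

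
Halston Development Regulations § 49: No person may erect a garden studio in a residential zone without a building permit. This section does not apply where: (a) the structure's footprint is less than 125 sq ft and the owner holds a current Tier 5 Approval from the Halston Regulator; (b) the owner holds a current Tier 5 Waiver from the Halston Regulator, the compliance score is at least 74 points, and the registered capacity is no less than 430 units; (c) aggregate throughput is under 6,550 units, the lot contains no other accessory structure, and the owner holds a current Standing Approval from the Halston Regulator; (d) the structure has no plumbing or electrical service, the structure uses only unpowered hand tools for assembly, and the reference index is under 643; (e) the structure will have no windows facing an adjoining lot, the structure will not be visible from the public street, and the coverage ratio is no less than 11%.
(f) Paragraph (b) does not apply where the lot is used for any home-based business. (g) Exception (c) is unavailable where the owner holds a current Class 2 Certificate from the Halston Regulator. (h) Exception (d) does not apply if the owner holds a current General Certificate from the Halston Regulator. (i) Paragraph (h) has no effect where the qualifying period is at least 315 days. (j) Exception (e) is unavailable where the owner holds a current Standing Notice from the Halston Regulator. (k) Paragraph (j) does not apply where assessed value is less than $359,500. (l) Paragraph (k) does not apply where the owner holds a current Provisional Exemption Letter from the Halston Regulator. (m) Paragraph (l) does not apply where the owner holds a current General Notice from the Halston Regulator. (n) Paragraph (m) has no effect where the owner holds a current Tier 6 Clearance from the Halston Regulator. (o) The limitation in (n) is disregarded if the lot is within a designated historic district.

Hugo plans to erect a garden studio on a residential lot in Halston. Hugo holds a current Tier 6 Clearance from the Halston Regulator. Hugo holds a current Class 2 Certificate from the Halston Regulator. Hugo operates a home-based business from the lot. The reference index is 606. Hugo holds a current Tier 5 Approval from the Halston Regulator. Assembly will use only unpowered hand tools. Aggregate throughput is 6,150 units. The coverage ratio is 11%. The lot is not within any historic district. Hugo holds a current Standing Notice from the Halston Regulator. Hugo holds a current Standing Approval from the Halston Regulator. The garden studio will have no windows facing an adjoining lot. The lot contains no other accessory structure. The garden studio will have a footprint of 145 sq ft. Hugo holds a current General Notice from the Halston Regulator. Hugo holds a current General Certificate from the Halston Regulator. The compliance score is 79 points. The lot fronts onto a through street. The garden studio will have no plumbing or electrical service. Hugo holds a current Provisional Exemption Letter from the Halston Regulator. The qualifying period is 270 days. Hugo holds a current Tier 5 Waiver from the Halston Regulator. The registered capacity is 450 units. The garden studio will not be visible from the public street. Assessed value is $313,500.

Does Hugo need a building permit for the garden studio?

Exception (a) fails — the structure's footprint is 145 sq ft, not less than 125 sq ft.
Exception (b)'s conditions are all satisfied: a current Tier 5 Waiver is held; the compliance score is 79 points, meeting the 74 points threshold; the registered capacity is 450 units, meeting the 430 units threshold. Turning to paragraph (f): (f) is triggered — a home-based business operates on the lot. (b) is therefore removed.
Exception (c)'s conditions are all satisfied: aggregate throughput is 6,150 units, under the 6,550 units limit; the lot has no other accessory structure; a current Standing Approval is held. But applying paragraph (g): (g) applies — a current Class 2 Certificate is held. (c) is therefore removed.
Exception (d) is satisfied on its face — there is no plumbing or electrical service; assembly uses only hand tools; the reference index is 606, under the 643 limit. Turning to paragraphs (h)–(i): (h) is triggered — a current General Certificate is held. (i), which would lift (h), is not triggered — the qualifying period is 270 days, short of 315 days. (d) is therefore removed.
Exception (e)'s conditions are all satisfied: no windows face an adjoining lot; the structure will not be visible from the street; the coverage ratio is 11%, meeting the 11% threshold. But applying paragraphs (j)–(o): (j) is triggered — a current Standing Notice is held. (k) would limit (j) — assessed value is $313,500, less than the $359,500 limit — but (l) sets (k) aside: (l) operates against (k): a current Provisional Exemption Letter is held. (m) is triggered (a current General Notice is held), but is itself disapplied by (n): (n) is engaged — a current Tier 6 Clearance is held. (o) is inapplicable (the lot is not in a historic district), so (n) stands. Exception (e) does not apply.
None of the exceptions is available; § 49 applies in full.

Yes — Hugo must obtain a building permit.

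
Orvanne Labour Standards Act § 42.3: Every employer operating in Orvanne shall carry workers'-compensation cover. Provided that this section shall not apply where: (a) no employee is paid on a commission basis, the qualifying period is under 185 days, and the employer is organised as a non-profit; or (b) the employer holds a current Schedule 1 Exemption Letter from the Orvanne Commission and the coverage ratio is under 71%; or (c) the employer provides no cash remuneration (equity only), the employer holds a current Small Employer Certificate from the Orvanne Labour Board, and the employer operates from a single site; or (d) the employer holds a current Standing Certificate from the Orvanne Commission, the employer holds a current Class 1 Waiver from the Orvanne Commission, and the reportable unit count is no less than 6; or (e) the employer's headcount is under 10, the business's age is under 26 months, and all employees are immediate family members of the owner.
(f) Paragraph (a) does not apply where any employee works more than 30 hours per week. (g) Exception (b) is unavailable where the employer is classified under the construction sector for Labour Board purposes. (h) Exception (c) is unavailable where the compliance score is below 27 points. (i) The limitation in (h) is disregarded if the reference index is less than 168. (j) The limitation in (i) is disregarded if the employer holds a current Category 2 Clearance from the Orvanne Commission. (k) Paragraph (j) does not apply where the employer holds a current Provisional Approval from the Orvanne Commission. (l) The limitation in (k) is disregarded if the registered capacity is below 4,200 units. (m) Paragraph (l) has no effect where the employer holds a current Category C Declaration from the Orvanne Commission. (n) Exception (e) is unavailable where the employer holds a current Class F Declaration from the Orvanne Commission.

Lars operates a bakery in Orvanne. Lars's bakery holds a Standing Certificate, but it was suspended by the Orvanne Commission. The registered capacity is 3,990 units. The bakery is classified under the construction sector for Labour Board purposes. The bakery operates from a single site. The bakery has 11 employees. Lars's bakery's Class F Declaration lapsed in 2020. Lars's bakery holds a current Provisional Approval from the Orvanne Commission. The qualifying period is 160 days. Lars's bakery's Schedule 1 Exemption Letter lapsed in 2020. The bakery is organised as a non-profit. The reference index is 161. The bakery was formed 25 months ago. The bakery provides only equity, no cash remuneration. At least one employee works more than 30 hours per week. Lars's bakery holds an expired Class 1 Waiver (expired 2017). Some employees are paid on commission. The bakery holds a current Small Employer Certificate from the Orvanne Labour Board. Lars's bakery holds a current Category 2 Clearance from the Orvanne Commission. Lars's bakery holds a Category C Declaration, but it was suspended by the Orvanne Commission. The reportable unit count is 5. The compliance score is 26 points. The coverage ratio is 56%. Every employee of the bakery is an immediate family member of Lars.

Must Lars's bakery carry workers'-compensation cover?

Exception (a) fails — some employees are paid on commission.
Exception (b) fails — no current Schedule 1 Exemption Letter is held.
Exception (c) is satisfied on its face — remuneration is equity-only; a current Small Employer Certificate is held; the employer operates from a single site. However, paragraphs (h)–(m) must be considered: (h) applies — the compliance score is 26 points, below the 27 points limit. (i) operates (the reference index is 161, less than the 168 limit), but yields to (j): (j) operates — a current Category 2 Clearance is held. (k) would limit (j) — a current Provisional Approval is held — but (l) sets (k) aside: (l) is engaged — the registered capacity is 3,990 units, below the 4,200 units limit. (m), which would lift (l), is inapplicable — there is no Category C Declaration in force. So (c) is unavailable.
Exception (d) requires that the employer holds a current Standing Certificate from the Orvanne Commission; but there is no Standing Certificate in force, so (d) is unavailable.
Exception (e) fails — the employer's headcount is 11, not under 10.
No exception applies. The general rule governs.

Yes — Lars's bakery must carry workers'-compensation cover.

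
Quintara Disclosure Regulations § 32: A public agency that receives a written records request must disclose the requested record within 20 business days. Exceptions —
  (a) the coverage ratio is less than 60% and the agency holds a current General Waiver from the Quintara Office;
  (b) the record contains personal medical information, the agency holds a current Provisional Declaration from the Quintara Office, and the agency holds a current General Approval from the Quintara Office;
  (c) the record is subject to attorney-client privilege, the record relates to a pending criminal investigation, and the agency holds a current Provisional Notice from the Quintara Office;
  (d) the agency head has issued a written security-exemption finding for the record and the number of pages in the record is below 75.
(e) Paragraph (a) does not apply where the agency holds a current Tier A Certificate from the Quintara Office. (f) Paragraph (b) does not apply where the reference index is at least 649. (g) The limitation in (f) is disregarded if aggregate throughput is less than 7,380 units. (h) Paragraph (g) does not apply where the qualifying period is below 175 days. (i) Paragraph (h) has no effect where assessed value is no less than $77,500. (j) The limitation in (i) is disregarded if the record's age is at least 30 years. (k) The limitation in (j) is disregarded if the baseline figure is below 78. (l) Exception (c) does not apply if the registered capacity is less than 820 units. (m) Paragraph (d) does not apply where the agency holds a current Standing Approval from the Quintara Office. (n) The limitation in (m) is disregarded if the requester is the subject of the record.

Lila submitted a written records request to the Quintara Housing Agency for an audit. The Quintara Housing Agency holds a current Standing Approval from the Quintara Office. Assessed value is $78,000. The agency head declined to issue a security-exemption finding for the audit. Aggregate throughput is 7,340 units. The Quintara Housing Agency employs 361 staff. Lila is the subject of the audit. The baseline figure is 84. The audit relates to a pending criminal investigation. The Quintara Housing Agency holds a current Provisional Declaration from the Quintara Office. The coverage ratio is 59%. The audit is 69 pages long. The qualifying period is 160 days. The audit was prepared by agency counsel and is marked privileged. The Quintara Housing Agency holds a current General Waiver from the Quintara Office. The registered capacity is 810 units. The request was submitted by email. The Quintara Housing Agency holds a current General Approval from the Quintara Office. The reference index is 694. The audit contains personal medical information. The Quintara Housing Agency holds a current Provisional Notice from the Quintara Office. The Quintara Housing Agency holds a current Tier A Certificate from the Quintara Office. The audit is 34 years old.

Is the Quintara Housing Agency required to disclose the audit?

Yes — the Quintara Housing Agency must disclose the audit.

All of (a)'s requirements are met (the coverage ratio is 59%, less than the 60% limit; a current General Waiver is held). However, paragraph (e) must be considered: (e) applies — a current Tier A Certificate is held. (a) is therefore removed.
Exception (b): the audit contains personal medical information; a current Provisional Declaration is held; a current General Approval is held — every condition holds. But applying paragraphs (f)–(k): (f) operates against (b): the reference index is 694, meeting the 649 threshold. (g) would limit (f) — aggregate throughput is 7,340 units, less than the 7,380 units limit — but (h) sets (g) aside: (h) is triggered — the qualifying period is 160 days, below the 175 days limit. (i) would limit (h) — assessed value is $78,000, meeting the $77,500 threshold — but (j) sets (i) aside: (j) operates against (i): the record's age is 34 years, meeting the 30 years threshold. (k), which would lift (j), is inapplicable — the baseline figure is 84, not below 78. Exception (b) does not apply.
Exception (c): the audit is privileged; the audit relates to a pending investigation; a current Provisional Notice is held — every condition holds. But applying paragraph (l): (l) operates against (c): the registered capacity is 810 units, less than the 820 units limit. (c) is therefore removed.
Exception (d) does not apply: the agency head declined to issue a security-exemption finding.
None of the exceptions is available; § 32 applies in full.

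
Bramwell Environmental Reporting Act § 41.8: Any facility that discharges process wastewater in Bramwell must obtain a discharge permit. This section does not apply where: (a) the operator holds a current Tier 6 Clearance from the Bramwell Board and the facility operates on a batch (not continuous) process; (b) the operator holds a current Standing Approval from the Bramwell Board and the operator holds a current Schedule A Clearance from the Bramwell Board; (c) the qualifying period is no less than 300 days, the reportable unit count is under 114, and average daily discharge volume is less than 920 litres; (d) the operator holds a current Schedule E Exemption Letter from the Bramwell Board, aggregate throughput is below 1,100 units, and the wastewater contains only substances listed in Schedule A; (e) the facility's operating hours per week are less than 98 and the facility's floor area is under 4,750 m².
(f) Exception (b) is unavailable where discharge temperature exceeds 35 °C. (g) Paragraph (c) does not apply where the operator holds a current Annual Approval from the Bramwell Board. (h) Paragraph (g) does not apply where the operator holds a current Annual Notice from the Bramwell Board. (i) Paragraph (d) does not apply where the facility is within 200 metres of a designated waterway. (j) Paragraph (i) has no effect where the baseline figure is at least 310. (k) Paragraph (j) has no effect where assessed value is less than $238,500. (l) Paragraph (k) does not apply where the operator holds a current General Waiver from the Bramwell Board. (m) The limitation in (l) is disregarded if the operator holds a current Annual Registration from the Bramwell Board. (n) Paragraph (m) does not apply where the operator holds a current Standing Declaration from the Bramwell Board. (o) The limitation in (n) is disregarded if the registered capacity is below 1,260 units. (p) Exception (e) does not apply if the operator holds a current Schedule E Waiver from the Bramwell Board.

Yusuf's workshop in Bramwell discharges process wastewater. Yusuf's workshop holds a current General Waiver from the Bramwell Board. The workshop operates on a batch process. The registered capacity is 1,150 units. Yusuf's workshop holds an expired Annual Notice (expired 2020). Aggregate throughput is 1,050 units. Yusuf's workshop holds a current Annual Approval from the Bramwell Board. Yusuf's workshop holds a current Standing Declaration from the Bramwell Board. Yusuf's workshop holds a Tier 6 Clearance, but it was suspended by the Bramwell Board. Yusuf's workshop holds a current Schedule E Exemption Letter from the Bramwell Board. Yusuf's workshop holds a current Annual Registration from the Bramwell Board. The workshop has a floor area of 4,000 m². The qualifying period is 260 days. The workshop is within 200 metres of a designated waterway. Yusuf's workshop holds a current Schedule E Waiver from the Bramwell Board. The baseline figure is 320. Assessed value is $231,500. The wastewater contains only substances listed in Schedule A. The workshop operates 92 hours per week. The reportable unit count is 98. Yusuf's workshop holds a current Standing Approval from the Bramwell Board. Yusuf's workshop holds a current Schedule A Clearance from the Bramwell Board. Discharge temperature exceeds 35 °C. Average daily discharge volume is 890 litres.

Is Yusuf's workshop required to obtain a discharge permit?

Yes — Yusuf's workshop must obtain a discharge permit.

Exception (a) requires that the operator holds a current Tier 6 Clearance from the Bramwell Board; but there is no Tier 6 Clearance in force, so (a) is unavailable.
All of (b)'s requirements are met (a current Standing Approval is held; a current Schedule A Clearance is held). However, paragraph (f) must be considered: (f) is triggered — discharge temperature exceeds 35 °C. So (b) is unavailable.
Exception (c) requires that the qualifying period is no less than 300 days; but the qualifying period is 260 days, short of 300 days, so (c) is unavailable.
All of (d)'s requirements are met (a current Schedule E Exemption Letter is held; aggregate throughput is 1,050 units, below the 1,100 units limit; the wastewater is Schedule-A-only). However, paragraphs (i)–(o) must be considered: (i) operates against (d): the workshop is within 200 m of a designated waterway. (j) operates (the baseline figure is 320, meeting the 310 threshold), but yields to (k): (k) operates against (j): assessed value is $231,500, less than the $238,500 limit. (l) would limit (k) — a current General Waiver is held — but (m) sets (l) aside: (m) applies — a current Annual Registration is held. (n) would limit (m) — a current Standing Declaration is held — but (o) sets (n) aside: (o) operates — the registered capacity is 1,150 units, below the 1,260 units limit. (d) is therefore removed.
Exception (e): the facility's operating hours per week are 92, less than the 98 limit; the facility's floor area is 4,000 m², under the 4,750 m² limit — every condition holds. But applying paragraph (p): (p) operates against (e): a current Schedule E Waiver is held. Exception (e) does not apply.
No exception is made out. Yusuf's workshop falls within the general rule.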